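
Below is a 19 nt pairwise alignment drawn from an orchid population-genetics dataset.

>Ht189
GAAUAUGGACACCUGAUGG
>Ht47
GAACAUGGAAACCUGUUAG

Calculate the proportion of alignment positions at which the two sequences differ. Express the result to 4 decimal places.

Differing sites — 4:U/C; 10:C/A; 16:A/U; 18:G/A.
There are 4 differences over 19 sites, so p = 4/19 = 0.2105.

0.2105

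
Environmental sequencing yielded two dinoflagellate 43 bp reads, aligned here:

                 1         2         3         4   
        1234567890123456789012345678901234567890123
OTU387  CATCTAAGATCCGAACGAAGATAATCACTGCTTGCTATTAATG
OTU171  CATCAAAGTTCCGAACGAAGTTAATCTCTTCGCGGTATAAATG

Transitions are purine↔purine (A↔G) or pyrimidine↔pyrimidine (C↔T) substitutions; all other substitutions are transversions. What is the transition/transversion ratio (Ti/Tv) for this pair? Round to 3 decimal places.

The sequences differ at positions 5 (T/A, transversion), 9 (A/T, transversion), 21 (A/T, transversion), 27 (A/T, transversion), 30 (G/T, transversion), 32 (T/G, transversion), 33 (T/C, transition), 35 (C/G, transversion), 39 (T/A, transversion).
Of the 9 differences, 1 transition and 8 transversions, so Ti/Tv = 1/8 = 0.125.

0.125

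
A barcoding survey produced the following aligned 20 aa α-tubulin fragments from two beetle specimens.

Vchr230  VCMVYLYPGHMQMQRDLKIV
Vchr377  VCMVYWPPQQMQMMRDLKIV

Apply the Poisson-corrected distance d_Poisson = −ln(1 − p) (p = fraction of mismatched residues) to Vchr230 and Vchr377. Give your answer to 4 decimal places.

0.2877

Mismatches occur at site 6 (L/W), site 7 (Y/P), site 9 (G/Q), site 10 (H/Q), site 14 (Q/M).
p = 5/20 = 0.250000.
d = −ln(1 − 0.250000) = −ln(0.750000) = 0.2877.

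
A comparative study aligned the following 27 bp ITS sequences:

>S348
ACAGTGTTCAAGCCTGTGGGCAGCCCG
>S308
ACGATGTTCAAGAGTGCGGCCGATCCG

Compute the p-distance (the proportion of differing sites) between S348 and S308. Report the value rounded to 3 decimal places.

Differing sites — 3:A/G; 4:G/A; 13:C/A; 14:C/G; 17:T/C; 20:G/C; 22:A/G; 23:G/A; 24:C/T.
There are 9 differences over 27 sites, so p = 9/27 = 0.333.

0.333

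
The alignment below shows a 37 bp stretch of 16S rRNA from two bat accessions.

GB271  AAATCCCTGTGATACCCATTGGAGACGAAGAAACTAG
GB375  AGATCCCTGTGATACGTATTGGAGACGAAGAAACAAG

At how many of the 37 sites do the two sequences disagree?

Differing sites — 2:A/G; 16:C/G; 17:C/T; 35:T/A.
That gives 4 mismatches out of 37 aligned sites, so the Hamming distance is 4.

4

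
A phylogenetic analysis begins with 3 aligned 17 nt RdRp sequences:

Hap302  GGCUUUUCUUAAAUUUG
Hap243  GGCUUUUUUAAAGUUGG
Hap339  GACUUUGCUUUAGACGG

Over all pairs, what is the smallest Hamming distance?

Pairwise Hamming distances:
  Hap302 vs Hap243: 4
  Hap302 vs Hap339: 7
  Hap243 vs Hap339: 7
The smallest is 4, between Hap302 and Hap243.

4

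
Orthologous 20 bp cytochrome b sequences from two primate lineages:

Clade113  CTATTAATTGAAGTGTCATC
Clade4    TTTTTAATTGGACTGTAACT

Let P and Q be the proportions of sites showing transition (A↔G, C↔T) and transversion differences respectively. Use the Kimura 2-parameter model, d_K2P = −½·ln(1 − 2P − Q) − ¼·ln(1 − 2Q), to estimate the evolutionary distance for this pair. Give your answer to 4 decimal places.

0.4884

Differing sites — 1:C/T (Ti); 3:A/T (Tv); 11:A/G (Ti); 13:G/C (Tv); 17:C/A (Tv); 19:T/C (Ti); 20:C/T (Ti).
Of the 7 differences, 4 transitions and 3 transversions over 20 sites: P = 4/20 = 0.200000, Q = 3/20 = 0.150000.
d = −0.5·ln(0.450000) − 0.25·ln(0.700000) = −0.5·(-0.798508) − 0.25·(-0.356675) = 0.4884.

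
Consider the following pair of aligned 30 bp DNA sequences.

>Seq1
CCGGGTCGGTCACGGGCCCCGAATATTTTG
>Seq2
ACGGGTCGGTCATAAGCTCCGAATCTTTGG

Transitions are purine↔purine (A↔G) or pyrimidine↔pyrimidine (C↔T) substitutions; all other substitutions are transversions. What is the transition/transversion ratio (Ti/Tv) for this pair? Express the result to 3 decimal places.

The sequences differ at positions 1 (C/A, transversion), 13 (C/T, transition), 14 (G/A, transition), 15 (G/A, transition), 18 (C/T, transition), 25 (A/C, transversion), 29 (T/G, transversion).
Of the 7 differences, 4 transitions and 3 transversions, so Ti/Tv = 4/3 = 1.333.

1.333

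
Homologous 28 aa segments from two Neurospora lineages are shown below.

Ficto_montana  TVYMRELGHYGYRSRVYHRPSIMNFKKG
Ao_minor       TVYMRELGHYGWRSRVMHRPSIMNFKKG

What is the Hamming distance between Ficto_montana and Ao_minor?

Differing sites — 12:Y/W; 17:Y/M.
That gives 2 mismatches out of 28 aligned sites, so the Hamming distance is 2.

2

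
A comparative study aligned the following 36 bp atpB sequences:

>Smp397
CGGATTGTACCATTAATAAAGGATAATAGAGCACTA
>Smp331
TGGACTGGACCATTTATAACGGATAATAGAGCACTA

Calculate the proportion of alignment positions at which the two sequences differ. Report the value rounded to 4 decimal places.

Differing sites — 1:C/T; 5:T/C; 8:T/G; 15:A/T; 20:A/C.
There are 5 differences over 36 sites, so p = 5/36 = 0.1389.

0.1389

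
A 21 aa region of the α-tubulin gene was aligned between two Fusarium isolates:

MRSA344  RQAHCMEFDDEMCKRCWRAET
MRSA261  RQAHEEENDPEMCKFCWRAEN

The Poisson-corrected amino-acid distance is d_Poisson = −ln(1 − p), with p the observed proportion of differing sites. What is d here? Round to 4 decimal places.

0.3365

Mismatches occur at site 5 (C→E), site 6 (M→E), site 8 (F→N), site 10 (D→P), site 15 (R→F), site 21 (T→N).
p = 6/21 = 0.285714.
d = −ln(1 − 0.285714) = −ln(0.714286) = 0.3365.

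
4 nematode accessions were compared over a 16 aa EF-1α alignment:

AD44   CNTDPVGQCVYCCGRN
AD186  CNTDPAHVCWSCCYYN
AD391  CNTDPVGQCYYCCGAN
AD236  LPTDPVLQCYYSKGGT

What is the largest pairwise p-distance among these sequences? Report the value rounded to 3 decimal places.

0.750

Pairwise Hamming distances:
  AD44 vs AD186: 7
  AD44 vs AD391: 2
  AD44 vs AD236: 8
  AD186 vs AD391: 7
  AD186 vs AD236: 12
  AD391 vs AD236: 7
The largest is 12 mismatches, between AD186 and AD236; p = 12/16 = 0.750.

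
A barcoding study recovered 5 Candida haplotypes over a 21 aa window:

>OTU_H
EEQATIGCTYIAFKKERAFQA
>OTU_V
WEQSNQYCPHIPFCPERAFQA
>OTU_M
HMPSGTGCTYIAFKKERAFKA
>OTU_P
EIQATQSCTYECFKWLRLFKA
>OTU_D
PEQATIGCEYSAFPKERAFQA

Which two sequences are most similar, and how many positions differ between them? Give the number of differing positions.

Pairwise Hamming distances:
  OTU_H vs OTU_V: 10
  OTU_H vs OTU_M: 7
  OTU_H vs OTU_P: 9
  OTU_H vs OTU_D: 4
  OTU_V vs OTU_M: 12
  OTU_V vs OTU_P: 14
  OTU_V vs OTU_D: 11
  OTU_M vs OTU_P: 12
  OTU_M vs OTU_D: 10
  OTU_P vs OTU_D: 12
The smallest is 4, between OTU_H and OTU_D.

4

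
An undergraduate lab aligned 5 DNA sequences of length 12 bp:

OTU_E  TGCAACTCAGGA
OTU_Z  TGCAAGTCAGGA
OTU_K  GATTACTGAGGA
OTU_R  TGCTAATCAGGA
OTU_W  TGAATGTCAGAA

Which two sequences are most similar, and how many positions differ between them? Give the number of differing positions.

1

Pairwise Hamming distances:
  OTU_E vs OTU_Z: 1
  OTU_E vs OTU_K: 5
  OTU_E vs OTU_R: 2
  OTU_E vs OTU_W: 4
  OTU_Z vs OTU_K: 6
  OTU_Z vs OTU_R: 2
  OTU_Z vs OTU_W: 3
  OTU_K vs OTU_R: 5
  OTU_K vs OTU_W: 8
  OTU_R vs OTU_W: 5
The smallest is 1, between OTU_E and OTU_Z.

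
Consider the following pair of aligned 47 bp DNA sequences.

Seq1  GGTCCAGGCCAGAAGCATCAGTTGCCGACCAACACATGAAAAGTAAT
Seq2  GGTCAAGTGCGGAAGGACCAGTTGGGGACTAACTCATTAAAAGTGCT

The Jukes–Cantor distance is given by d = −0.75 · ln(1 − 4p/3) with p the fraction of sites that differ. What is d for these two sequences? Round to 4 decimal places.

0.3451

The sequences differ at positions 5 (C/A), 8 (G/T), 9 (C/G), 11 (A/G), 16 (C/G), 18 (T/C), 25 (C/G), 26 (C/G), 30 (C/T), 34 (A/T), 38 (G/T), 45 (A/G), 46 (A/C).
p = 13/47 = 0.276596.
d = −0.75 · ln(1 − (4/3)·0.276596) = −0.75 · ln(0.631205) = −0.75 · (-0.460125) = 0.3451.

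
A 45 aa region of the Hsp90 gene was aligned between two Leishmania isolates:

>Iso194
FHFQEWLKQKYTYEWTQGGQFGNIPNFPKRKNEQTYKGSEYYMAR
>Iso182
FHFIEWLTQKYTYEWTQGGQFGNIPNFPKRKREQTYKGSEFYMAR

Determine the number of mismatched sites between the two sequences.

Differing sites — 4:Q/I; 8:K/T; 32:N/R; 41:Y/F.
That gives 4 mismatches out of 45 aligned sites, so the Hamming distance is 4.

4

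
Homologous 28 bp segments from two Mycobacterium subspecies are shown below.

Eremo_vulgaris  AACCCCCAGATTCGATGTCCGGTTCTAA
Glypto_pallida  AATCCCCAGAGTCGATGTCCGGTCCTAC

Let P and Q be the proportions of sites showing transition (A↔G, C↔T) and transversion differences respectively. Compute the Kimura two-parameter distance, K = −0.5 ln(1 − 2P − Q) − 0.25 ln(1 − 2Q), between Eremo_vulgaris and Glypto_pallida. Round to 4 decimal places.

0.1591

The sequences differ at positions 3 (C/T, transition), 11 (T/G, transversion), 24 (T/C, transition), 28 (A/C, transversion).
Of the 4 differences, 2 transitions and 2 transversions over 28 sites: P = 2/28 = 0.071429, Q = 2/28 = 0.071429.
d = −0.5·ln(0.785713) − 0.25·ln(0.857142) = −0.5·(-0.241164) − 0.25·(-0.154152) = 0.1591.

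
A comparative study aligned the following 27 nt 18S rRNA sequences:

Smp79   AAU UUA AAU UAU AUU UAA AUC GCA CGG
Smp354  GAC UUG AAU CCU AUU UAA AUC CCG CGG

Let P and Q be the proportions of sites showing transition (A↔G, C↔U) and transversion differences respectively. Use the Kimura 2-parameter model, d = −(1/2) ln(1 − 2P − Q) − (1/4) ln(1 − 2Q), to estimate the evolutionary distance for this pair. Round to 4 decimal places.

0.3340

Mismatches occur at site 1 (A↔G, transition), site 3 (U↔C, transition), site 6 (A↔G, transition), site 10 (U↔C, transition), site 11 (A↔C, transversion), site 22 (G↔C, transversion), site 24 (A↔G, transition).
Of the 7 differences, 5 transitions and 2 transversions over 27 sites: P = 5/27 = 0.185185, Q = 2/27 = 0.074074.
d = −0.5·ln(0.555556) − 0.25·ln(0.851852) = −0.5·(-0.587786) − 0.25·(-0.160342) = 0.3340.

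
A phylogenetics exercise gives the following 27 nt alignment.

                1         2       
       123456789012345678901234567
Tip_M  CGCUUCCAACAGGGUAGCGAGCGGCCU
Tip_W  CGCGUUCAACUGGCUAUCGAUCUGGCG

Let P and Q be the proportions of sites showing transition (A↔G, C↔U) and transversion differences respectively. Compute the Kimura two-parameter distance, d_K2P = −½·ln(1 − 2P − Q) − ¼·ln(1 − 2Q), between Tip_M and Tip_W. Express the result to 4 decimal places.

0.4558

The sequences differ at positions 4 (U/G, transversion), 6 (C/U, transition), 11 (A/U, transversion), 14 (G/C, transversion), 17 (G/U, transversion), 21 (G/U, transversion), 23 (G/U, transversion), 25 (C/G, transversion), 27 (U/G, transversion).
Of the 9 differences, 1 transition and 8 transversions over 27 sites: P = 1/27 = 0.037037, Q = 8/27 = 0.296296.
d = −0.5·ln(0.629630) − 0.25·ln(0.407408) = −0.5·(-0.462623) − 0.25·(-0.897940) = 0.4558.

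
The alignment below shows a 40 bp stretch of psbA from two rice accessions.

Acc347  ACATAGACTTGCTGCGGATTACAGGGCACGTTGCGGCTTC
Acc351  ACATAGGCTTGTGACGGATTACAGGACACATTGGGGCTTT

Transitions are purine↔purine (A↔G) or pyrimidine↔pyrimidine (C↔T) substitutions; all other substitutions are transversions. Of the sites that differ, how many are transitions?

6

The sequences differ at positions 7 (A/G, transition), 12 (C/T, transition), 13 (T/G, transversion), 14 (G/A, transition), 26 (G/A, transition), 30 (G/A, transition), 34 (C/G, transversion), 40 (C/T, transition).
Of the 8 differences, 6 transitions and 2 transversions, so the answer is 6.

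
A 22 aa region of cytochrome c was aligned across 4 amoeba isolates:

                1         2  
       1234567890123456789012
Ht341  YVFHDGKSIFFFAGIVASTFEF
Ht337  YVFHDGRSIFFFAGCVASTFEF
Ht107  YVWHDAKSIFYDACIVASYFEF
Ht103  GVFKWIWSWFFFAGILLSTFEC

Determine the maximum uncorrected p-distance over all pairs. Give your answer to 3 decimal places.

Pairwise Hamming distances:
  Ht341 vs Ht337: 2
  Ht341 vs Ht107: 6
  Ht341 vs Ht103: 9
  Ht337 vs Ht107: 8
  Ht337 vs Ht103: 10
  Ht107 vs Ht103: 14
The largest is 14 mismatches, between Ht107 and Ht103; p = 14/22 = 0.636.

0.636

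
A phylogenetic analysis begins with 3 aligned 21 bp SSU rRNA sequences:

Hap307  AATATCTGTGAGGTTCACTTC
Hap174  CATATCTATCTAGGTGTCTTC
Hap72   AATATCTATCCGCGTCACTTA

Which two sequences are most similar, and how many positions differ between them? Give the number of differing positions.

Pairwise Hamming distances:
  Hap307 vs Hap174: 8
  Hap307 vs Hap72: 6
  Hap174 vs Hap72: 7
The smallest is 6, between Hap307 and Hap72.

6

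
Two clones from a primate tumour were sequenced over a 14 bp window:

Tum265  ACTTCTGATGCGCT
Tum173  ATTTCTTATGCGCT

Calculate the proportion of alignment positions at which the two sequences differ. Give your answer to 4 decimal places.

0.1429

Mismatches occur at site 2 (C↔T), site 7 (G↔T).
There are 2 differences over 14 sites, so p = 2/14 = 0.1429.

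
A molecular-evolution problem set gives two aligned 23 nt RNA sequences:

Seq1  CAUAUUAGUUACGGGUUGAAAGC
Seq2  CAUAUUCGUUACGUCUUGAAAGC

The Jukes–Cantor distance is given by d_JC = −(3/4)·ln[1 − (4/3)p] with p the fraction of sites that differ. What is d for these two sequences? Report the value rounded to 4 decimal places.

0.1433

The sequences differ at positions 7 (A/C), 14 (G/U), 15 (G/C).
p = 3/23 = 0.130435.
d = −0.75 · ln(1 − (4/3)·0.130435) = −0.75 · ln(0.826087) = −0.75 · (-0.191055) = 0.1433.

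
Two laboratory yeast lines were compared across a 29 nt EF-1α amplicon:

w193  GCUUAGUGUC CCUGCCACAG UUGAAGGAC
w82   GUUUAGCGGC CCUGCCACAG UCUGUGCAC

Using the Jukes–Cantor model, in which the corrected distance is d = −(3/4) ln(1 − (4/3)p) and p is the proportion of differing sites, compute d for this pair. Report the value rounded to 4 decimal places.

Mismatches occur at site 2 (C/U), site 7 (U/C), site 9 (U/G), site 22 (U/C), site 23 (G/U), site 24 (A/G), site 25 (A/U), site 27 (G/C).
p = 8/29 = 0.275862.
d = −0.75 · ln(1 − (4/3)·0.275862) = −0.75 · ln(0.632184) = −0.75 · (-0.458575) = 0.3439.

0.3439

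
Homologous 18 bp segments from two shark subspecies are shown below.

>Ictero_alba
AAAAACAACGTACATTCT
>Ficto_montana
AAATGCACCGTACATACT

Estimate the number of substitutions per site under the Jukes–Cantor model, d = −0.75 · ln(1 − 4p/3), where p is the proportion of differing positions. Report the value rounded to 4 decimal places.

The sequences differ at positions 4 (A/T), 5 (A/G), 8 (A/C), 16 (T/A).
p = 4/18 = 0.222222.
d = −0.75 · ln(1 − (4/3)·0.222222) = −0.75 · ln(0.703704) = −0.75 · (-0.351397) = 0.2635.

0.2635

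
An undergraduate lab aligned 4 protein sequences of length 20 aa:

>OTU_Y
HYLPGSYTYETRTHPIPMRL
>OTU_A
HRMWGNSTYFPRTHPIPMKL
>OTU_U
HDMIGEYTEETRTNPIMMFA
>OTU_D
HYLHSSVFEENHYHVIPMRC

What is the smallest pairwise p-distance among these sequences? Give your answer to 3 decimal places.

Pairwise Hamming distances:
  OTU_Y vs OTU_A: 8
  OTU_Y vs OTU_U: 9
  OTU_Y vs OTU_D: 10
  OTU_A vs OTU_U: 11
  OTU_A vs OTU_D: 15
  OTU_U vs OTU_D: 15
The smallest is 8 mismatches, between OTU_Y and OTU_A; p = 8/20 = 0.400.

0.400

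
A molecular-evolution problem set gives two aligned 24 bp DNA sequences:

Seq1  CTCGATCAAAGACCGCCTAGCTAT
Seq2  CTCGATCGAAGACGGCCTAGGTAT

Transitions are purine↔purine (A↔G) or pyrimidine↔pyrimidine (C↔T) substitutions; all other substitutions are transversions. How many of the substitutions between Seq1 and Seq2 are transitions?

The sequences differ at positions 8 (A/G, transition), 14 (C/G, transversion), 21 (C/G, transversion).
Of the 3 differences, 1 transition and 2 transversions, so the answer is 1.

1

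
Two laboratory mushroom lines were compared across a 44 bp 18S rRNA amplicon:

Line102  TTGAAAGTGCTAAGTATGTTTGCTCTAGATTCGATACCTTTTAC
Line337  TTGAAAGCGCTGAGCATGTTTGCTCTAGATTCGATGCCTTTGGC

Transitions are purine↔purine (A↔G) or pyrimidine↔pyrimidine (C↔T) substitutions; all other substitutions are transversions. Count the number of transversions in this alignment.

1

Mismatches occur at site 8 (T/C, transition), site 12 (A/G, transition), site 15 (T/C, transition), site 36 (A/G, transition), site 42 (T/G, transversion), site 43 (A/G, transition).
Of the 6 differences, 5 transitions and 1 transversion, so the answer is 1.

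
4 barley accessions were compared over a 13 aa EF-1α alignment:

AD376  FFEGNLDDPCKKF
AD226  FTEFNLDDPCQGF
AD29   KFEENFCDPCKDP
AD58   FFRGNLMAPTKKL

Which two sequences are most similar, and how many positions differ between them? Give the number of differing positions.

4

Pairwise Hamming distances:
  AD376 vs AD226: 4
  AD376 vs AD29: 6
  AD376 vs AD58: 5
  AD226 vs AD29: 8
  AD226 vs AD58: 9
  AD29 vs AD58: 9
The smallest is 4, between AD376 and AD226.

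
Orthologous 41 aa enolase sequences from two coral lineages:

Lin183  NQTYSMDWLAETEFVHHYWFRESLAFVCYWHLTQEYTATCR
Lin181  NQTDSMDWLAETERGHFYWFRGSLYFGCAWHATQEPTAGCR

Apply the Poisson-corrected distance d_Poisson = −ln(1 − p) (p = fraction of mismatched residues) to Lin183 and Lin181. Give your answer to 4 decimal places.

Mismatches occur at site 4 (Y→D), site 14 (F→R), site 15 (V→G), site 17 (H→F), site 22 (E→G), site 25 (A→Y), site 27 (V→G), site 29 (Y→A), site 32 (L→A), site 36 (Y→P), site 39 (T→G).
p = 11/41 = 0.268293.
d = −ln(1 − 0.268293) = −ln(0.731707) = 0.3124.

0.3124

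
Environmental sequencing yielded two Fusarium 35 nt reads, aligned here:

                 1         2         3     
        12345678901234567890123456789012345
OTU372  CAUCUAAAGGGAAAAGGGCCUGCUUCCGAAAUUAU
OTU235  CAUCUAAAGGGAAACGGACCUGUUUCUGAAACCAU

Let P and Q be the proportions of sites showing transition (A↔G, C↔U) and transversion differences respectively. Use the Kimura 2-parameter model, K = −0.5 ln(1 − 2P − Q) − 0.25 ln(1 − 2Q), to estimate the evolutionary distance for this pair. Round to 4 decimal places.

0.2034

Differing sites — 15:A/C (Tv); 18:G/A (Ti); 23:C/U (Ti); 27:C/U (Ti); 32:U/C (Ti); 33:U/C (Ti).
Of the 6 differences, 5 transitions and 1 transversion over 35 sites: P = 5/35 = 0.142857, Q = 1/35 = 0.028571.
d = −0.5·ln(0.685715) − 0.25·ln(0.942858) = −0.5·(-0.377293) − 0.25·(-0.058840) = 0.2034.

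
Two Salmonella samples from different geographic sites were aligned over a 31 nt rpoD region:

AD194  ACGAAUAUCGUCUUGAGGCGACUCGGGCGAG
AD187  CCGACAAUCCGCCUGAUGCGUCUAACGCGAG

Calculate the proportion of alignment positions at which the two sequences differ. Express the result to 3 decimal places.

0.355

Mismatches occur at site 1 (A→C), site 5 (A→C), site 6 (U→A), site 10 (G→C), site 11 (U→G), site 13 (U→C), site 17 (G→U), site 21 (A→U), site 24 (C→A), site 25 (G→A), site 26 (G→C).
There are 11 differences over 31 sites, so p = 11/31 = 0.355.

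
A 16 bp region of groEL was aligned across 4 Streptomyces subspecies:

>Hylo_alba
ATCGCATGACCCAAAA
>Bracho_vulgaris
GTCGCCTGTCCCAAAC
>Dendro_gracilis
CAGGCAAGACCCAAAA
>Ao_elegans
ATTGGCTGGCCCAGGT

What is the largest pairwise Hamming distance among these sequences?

10

Pairwise Hamming distances:
  Hylo_alba vs Bracho_vulgaris: 4
  Hylo_alba vs Dendro_gracilis: 4
  Hylo_alba vs Ao_elegans: 7
  Bracho_vulgaris vs Dendro_gracilis: 7
  Bracho_vulgaris vs Ao_elegans: 7
  Dendro_gracilis vs Ao_elegans: 10
The largest is 10, between Dendro_gracilis and Ao_elegans.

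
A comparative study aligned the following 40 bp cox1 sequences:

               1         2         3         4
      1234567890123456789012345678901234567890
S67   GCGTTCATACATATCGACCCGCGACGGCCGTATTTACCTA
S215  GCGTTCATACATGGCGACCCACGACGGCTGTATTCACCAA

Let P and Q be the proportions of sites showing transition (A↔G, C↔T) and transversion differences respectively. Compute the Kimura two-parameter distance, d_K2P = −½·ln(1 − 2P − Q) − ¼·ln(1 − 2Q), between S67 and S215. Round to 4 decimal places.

The sequences differ at positions 13 (A/G, transition), 14 (T/G, transversion), 21 (G/A, transition), 29 (C/T, transition), 35 (T/C, transition), 39 (T/A, transversion).
Of the 6 differences, 4 transitions and 2 transversions over 40 sites: P = 4/40 = 0.100000, Q = 2/40 = 0.050000.
d = −0.5·ln(0.750000) − 0.25·ln(0.900000) = −0.5·(-0.287682) − 0.25·(-0.105361) = 0.1702.

0.1702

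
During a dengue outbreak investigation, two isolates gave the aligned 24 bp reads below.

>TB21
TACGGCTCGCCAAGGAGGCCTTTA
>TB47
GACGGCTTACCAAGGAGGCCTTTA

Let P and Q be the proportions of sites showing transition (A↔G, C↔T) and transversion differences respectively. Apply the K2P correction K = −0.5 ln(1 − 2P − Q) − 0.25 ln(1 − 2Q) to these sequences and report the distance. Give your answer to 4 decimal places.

Mismatches occur at site 1 (T→G, transversion), site 8 (C→T, transition), site 9 (G→A, transition).
Of the 3 differences, 2 transitions and 1 transversion over 24 sites: P = 2/24 = 0.083333, Q = 1/24 = 0.041667.
d = −0.5·ln(0.791667) − 0.25·ln(0.916666) = −0.5·(-0.233614) − 0.25·(-0.087012) = 0.1386.

0.1386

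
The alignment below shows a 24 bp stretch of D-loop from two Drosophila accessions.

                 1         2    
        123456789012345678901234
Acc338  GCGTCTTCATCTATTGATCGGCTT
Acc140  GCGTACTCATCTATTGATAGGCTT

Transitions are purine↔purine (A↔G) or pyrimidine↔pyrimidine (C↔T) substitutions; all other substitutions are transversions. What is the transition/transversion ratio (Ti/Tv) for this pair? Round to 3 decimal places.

0.500

The sequences differ at positions 5 (C/A, transversion), 6 (T/C, transition), 19 (C/A, transversion).
Of the 3 differences, 1 transition and 2 transversions, so Ti/Tv = 1/2 = 0.500.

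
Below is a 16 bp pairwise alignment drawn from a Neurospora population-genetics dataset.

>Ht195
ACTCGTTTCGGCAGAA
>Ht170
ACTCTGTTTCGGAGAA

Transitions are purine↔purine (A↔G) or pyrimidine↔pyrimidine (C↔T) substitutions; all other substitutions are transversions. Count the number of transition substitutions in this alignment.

1

Differing sites — 5:G/T (Tv); 6:T/G (Tv); 9:C/T (Ti); 10:G/C (Tv); 12:C/G (Tv).
Of the 5 differences, 1 transition and 4 transversions, so the answer is 1.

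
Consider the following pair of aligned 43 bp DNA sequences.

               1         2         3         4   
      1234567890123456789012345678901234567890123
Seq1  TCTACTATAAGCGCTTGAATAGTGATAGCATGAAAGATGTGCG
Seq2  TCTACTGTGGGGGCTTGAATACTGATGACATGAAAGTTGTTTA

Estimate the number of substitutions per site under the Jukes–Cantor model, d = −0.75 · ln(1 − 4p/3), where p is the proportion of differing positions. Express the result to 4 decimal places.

0.3129

Mismatches occur at site 7 (A/G), site 9 (A/G), site 10 (A/G), site 12 (C/G), site 22 (G/C), site 27 (A/G), site 28 (G/A), site 37 (A/T), site 41 (G/T), site 42 (C/T), site 43 (G/A).
p = 11/43 = 0.255814.
d = −0.75 · ln(1 − (4/3)·0.255814) = −0.75 · ln(0.658915) = −0.75 · (-0.417161) = 0.3129.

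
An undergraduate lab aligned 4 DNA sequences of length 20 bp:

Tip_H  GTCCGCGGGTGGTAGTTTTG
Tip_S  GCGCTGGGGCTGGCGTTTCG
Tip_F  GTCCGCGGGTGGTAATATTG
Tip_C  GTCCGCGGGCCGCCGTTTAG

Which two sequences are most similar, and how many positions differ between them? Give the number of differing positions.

Pairwise Hamming distances:
  Tip_H vs Tip_S: 9
  Tip_H vs Tip_F: 2
  Tip_H vs Tip_C: 5
  Tip_S vs Tip_F: 11
  Tip_S vs Tip_C: 7
  Tip_F vs Tip_C: 7
The smallest is 2, between Tip_H and Tip_F.

2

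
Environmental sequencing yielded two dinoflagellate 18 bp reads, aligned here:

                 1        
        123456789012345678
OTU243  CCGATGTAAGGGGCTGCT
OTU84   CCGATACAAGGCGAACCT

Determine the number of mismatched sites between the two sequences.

Differing sites — 6:G/A; 7:T/C; 12:G/C; 14:C/A; 15:T/A; 16:G/C.
That gives 6 mismatches out of 18 aligned sites, so the Hamming distance is 6.

6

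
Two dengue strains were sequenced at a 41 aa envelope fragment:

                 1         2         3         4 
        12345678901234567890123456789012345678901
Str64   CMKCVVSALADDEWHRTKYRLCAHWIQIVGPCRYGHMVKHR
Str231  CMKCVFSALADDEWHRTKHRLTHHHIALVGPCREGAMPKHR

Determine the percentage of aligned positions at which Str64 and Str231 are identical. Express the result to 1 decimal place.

75.6%

The sequences differ at positions 6 (V/F), 19 (Y/H), 22 (C/T), 23 (A/H), 25 (W/H), 27 (Q/A), 28 (I/L), 34 (Y/E), 36 (H/A), 38 (V/P).
31 of the 41 sites match, so the percent identity is 31/41 × 100 = 75.6%.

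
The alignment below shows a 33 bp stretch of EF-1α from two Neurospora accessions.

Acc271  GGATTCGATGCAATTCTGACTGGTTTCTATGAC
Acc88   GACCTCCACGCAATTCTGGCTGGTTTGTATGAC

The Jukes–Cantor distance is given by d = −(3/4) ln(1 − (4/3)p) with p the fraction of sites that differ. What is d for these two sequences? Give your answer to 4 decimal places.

Mismatches occur at site 2 (G→A), site 3 (A→C), site 4 (T→C), site 7 (G→C), site 9 (T→C), site 19 (A→G), site 27 (C→G).
p = 7/33 = 0.212121.
d = −0.75 · ln(1 − (4/3)·0.212121) = −0.75 · ln(0.717172) = −0.75 · (-0.332440) = 0.2493.

0.2493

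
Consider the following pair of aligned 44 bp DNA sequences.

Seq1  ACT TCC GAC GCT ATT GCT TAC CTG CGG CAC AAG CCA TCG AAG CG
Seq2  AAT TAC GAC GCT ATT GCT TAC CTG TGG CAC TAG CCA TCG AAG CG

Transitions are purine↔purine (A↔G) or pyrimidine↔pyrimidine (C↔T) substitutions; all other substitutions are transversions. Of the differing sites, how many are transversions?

3

Mismatches occur at site 2 (C/A, transversion), site 5 (C/A, transversion), site 25 (C/T, transition), site 31 (A/T, transversion).
Of the 4 differences, 1 transition and 3 transversions, so the answer is 3.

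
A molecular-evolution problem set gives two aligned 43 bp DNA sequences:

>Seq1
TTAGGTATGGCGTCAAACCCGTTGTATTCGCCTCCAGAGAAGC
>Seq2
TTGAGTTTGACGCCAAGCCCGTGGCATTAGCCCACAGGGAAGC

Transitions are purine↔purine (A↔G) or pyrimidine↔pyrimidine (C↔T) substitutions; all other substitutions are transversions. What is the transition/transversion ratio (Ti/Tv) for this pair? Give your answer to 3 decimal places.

2.000

Mismatches occur at site 3 (A/G, transition), site 4 (G/A, transition), site 7 (A/T, transversion), site 10 (G/A, transition), site 13 (T/C, transition), site 17 (A/G, transition), site 23 (T/G, transversion), site 25 (T/C, transition), site 29 (C/A, transversion), site 33 (T/C, transition), site 34 (C/A, transversion), site 38 (A/G, transition).
Of the 12 differences, 8 transitions and 4 transversions, so Ti/Tv = 8/4 = 2.000.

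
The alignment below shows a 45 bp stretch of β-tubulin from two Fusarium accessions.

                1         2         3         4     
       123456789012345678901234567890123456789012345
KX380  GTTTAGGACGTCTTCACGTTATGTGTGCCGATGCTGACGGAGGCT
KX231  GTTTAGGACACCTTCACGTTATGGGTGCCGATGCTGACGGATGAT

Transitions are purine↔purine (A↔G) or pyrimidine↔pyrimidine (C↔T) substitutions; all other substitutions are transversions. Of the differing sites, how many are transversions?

3

Differing sites — 10:G/A (Ti); 11:T/C (Ti); 24:T/G (Tv); 42:G/T (Tv); 44:C/A (Tv).
Of the 5 differences, 2 transitions and 3 transversions, so the answer is 3.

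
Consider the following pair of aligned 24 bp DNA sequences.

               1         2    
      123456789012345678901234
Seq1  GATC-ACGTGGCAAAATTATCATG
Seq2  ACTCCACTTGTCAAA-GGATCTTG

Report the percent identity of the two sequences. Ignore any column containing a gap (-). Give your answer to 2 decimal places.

68.18%

Excluding the 2 gap columns leaves 22 comparable sites.
The sequences differ at positions 1 (G/A), 2 (A/C), 8 (G/T), 11 (G/T), 17 (T/G), 18 (T/G), 22 (A/T).
15 of the 22 comparable sites match, so the percent identity is 15/22 × 100 = 68.18%.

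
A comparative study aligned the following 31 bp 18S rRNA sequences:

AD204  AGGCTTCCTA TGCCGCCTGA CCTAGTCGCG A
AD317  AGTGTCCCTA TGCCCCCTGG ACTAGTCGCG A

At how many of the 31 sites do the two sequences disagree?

6

Mismatches occur at site 3 (G↔T), site 4 (C↔G), site 6 (T↔C), site 15 (G↔C), site 20 (A↔G), site 21 (C↔A).
That gives 6 mismatches out of 31 aligned sites, so the Hamming distance is 6.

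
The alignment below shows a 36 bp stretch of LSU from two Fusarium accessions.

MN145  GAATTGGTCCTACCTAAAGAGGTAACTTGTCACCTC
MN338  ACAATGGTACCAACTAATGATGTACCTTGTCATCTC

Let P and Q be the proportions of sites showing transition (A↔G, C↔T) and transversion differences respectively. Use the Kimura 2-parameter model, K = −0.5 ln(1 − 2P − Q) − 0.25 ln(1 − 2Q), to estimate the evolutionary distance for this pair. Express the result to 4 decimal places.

0.3471

The sequences differ at positions 1 (G/A, transition), 2 (A/C, transversion), 4 (T/A, transversion), 9 (C/A, transversion), 11 (T/C, transition), 13 (C/A, transversion), 18 (A/T, transversion), 21 (G/T, transversion), 25 (A/C, transversion), 33 (C/T, transition).
Of the 10 differences, 3 transitions and 7 transversions over 36 sites: P = 3/36 = 0.083333, Q = 7/36 = 0.194444.
d = −0.5·ln(0.638890) − 0.25·ln(0.611112) = −0.5·(-0.448023) − 0.25·(-0.492475) = 0.3471.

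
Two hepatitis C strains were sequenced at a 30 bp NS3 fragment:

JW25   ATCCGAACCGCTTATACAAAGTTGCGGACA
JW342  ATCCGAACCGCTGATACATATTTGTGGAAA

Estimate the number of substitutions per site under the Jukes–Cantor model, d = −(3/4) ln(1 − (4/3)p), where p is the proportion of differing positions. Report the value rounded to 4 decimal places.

0.1885

Mismatches occur at site 13 (T→G), site 19 (A→T), site 21 (G→T), site 25 (C→T), site 29 (C→A).
p = 5/30 = 0.166667.
d = −0.75 · ln(1 − (4/3)·0.166667) = −0.75 · ln(0.777777) = −0.75 · (-0.251315) = 0.1885.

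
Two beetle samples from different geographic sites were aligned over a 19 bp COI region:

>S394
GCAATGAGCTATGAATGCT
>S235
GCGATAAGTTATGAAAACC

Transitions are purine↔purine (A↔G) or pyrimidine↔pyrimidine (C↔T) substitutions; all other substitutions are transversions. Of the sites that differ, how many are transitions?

Differing sites — 3:A/G (Ti); 6:G/A (Ti); 9:C/T (Ti); 16:T/A (Tv); 17:G/A (Ti); 19:T/C (Ti).
Of the 6 differences, 5 transitions and 1 transversion, so the answer is 5.

5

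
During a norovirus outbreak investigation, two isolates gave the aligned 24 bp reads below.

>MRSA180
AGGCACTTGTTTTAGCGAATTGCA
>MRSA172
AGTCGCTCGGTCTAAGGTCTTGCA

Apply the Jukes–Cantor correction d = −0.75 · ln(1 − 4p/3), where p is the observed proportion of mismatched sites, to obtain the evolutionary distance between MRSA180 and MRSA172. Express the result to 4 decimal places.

Differing sites — 3:G/T; 5:A/G; 8:T/C; 10:T/G; 12:T/C; 15:G/A; 16:C/G; 18:A/T; 19:A/C.
p = 9/24 = 0.375000.
d = −0.75 · ln(1 − (4/3)·0.375000) = −0.75 · ln(0.500000) = −0.75 · (-0.693147) = 0.5199.

0.5199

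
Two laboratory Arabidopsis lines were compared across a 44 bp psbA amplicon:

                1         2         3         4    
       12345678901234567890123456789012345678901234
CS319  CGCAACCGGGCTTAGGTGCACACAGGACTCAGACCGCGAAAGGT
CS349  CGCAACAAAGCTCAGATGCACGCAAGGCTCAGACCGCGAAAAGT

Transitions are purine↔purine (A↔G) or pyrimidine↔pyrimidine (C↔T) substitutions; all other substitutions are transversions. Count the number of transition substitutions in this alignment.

Mismatches occur at site 7 (C/A, transversion), site 8 (G/A, transition), site 9 (G/A, transition), site 13 (T/C, transition), site 16 (G/A, transition), site 22 (A/G, transition), site 25 (G/A, transition), site 27 (A/G, transition), site 42 (G/A, transition).
Of the 9 differences, 8 transitions and 1 transversion, so the answer is 8.

8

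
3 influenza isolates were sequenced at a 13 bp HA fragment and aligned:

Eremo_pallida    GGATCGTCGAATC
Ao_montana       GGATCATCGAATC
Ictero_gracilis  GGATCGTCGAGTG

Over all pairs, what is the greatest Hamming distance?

Pairwise Hamming distances:
  Eremo_pallida vs Ao_montana: 1
  Eremo_pallida vs Ictero_gracilis: 2
  Ao_montana vs Ictero_gracilis: 3
The largest is 3, between Ao_montana and Ictero_gracilis.

3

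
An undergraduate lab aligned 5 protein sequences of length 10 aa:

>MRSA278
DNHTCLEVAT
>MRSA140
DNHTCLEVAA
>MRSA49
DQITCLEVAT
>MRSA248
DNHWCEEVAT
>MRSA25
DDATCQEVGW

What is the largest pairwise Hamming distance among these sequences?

Pairwise Hamming distances:
  MRSA278 vs MRSA140: 1
  MRSA278 vs MRSA49: 2
  MRSA278 vs MRSA248: 2
  MRSA278 vs MRSA25: 5
  MRSA140 vs MRSA49: 3
  MRSA140 vs MRSA248: 3
  MRSA140 vs MRSA25: 5
  MRSA49 vs MRSA248: 4
  MRSA49 vs MRSA25: 5
  MRSA248 vs MRSA25: 6
The largest is 6, between MRSA248 and MRSA25.

6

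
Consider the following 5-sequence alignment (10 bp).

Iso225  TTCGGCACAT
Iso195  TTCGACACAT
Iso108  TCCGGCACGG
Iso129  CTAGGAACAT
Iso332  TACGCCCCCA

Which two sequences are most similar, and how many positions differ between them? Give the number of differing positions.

Pairwise Hamming distances:
  Iso225 vs Iso195: 1
  Iso225 vs Iso108: 3
  Iso225 vs Iso129: 3
  Iso225 vs Iso332: 5
  Iso195 vs Iso108: 4
  Iso195 vs Iso129: 4
  Iso195 vs Iso332: 5
  Iso108 vs Iso129: 6
  Iso108 vs Iso332: 5
  Iso129 vs Iso332: 8
The smallest is 1, between Iso225 and Iso195.

1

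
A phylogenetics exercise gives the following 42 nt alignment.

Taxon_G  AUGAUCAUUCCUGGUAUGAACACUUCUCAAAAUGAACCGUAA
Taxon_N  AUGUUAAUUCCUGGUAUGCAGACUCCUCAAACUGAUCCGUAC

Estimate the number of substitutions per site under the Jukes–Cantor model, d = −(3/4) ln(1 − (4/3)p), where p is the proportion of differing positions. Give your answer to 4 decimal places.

Differing sites — 4:A/U; 6:C/A; 19:A/C; 21:C/G; 25:U/C; 32:A/C; 36:A/U; 42:A/C.
p = 8/42 = 0.190476.
d = −0.75 · ln(1 − (4/3)·0.190476) = −0.75 · ln(0.746032) = −0.75 · (-0.292987) = 0.2197.

0.2197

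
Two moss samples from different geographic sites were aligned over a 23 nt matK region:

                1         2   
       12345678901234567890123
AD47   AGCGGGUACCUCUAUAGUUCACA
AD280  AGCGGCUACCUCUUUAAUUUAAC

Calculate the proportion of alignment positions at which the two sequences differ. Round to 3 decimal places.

The sequences differ at positions 6 (G/C), 14 (A/U), 17 (G/A), 20 (C/U), 22 (C/A), 23 (A/C).
There are 6 differences over 23 sites, so p = 6/23 = 0.261.

0.261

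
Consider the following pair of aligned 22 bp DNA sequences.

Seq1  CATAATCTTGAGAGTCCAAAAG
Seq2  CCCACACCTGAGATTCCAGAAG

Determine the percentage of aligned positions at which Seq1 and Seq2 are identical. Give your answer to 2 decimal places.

68.18%

Mismatches occur at site 2 (A→C), site 3 (T→C), site 5 (A→C), site 6 (T→A), site 8 (T→C), site 14 (G→T), site 19 (A→G).
15 of the 22 sites match, so the percent identity is 15/22 × 100 = 68.18%.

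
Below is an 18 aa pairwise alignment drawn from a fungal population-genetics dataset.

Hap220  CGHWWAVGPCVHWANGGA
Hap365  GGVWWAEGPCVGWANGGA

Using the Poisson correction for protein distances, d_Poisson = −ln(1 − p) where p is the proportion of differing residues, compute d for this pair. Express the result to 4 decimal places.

0.2513

Differing sites — 1:C/G; 3:H/V; 7:V/E; 12:H/G.
p = 4/18 = 0.222222.
d = −ln(1 − 0.222222) = −ln(0.777778) = 0.2513.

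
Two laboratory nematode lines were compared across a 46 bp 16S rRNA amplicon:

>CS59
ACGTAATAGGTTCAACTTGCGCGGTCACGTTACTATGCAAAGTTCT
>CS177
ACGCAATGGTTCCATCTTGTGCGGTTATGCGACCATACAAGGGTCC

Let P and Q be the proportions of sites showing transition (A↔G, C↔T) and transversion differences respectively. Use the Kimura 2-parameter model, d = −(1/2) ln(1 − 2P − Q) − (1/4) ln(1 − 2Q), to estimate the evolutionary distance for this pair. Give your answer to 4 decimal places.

0.4642

Mismatches occur at site 4 (T→C, transition), site 8 (A→G, transition), site 10 (G→T, transversion), site 12 (T→C, transition), site 15 (A→T, transversion), site 20 (C→T, transition), site 26 (C→T, transition), site 28 (C→T, transition), site 30 (T→C, transition), site 31 (T→G, transversion), site 34 (T→C, transition), site 37 (G→A, transition), site 41 (A→G, transition), site 43 (T→G, transversion), site 46 (T→C, transition).
Of the 15 differences, 11 transitions and 4 transversions over 46 sites: P = 11/46 = 0.239130, Q = 4/46 = 0.086957.
d = −0.5·ln(0.434783) − 0.25·ln(0.826086) = −0.5·(-0.832908) − 0.25·(-0.191056) = 0.4642.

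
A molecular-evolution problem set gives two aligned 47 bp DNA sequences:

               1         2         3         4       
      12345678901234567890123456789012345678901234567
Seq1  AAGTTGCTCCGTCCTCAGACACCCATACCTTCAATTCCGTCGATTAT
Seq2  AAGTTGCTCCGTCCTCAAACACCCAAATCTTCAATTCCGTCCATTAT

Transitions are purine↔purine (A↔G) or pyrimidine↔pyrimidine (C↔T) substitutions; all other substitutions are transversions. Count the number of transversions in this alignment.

The sequences differ at positions 18 (G/A, transition), 26 (T/A, transversion), 28 (C/T, transition), 42 (G/C, transversion).
Of the 4 differences, 2 transitions and 2 transversions, so the answer is 2.

2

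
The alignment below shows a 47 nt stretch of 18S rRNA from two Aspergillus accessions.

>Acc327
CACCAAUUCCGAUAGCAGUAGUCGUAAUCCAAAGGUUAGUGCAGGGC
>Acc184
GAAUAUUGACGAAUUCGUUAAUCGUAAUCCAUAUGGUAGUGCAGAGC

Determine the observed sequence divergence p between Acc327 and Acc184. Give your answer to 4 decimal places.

0.3404

The sequences differ at positions 1 (C/G), 3 (C/A), 4 (C/U), 6 (A/U), 8 (U/G), 9 (C/A), 13 (U/A), 14 (A/U), 15 (G/U), 17 (A/G), 18 (G/U), 21 (G/A), 32 (A/U), 34 (G/U), 36 (U/G), 45 (G/A).
There are 16 differences over 47 sites, so p = 16/47 = 0.3404.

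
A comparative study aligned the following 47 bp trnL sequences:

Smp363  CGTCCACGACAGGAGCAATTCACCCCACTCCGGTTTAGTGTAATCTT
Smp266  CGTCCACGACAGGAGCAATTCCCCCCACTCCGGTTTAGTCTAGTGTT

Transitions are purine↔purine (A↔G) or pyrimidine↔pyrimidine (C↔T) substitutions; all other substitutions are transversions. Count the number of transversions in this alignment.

3

Mismatches occur at site 22 (A→C, transversion), site 40 (G→C, transversion), site 43 (A→G, transition), site 45 (C→G, transversion).
Of the 4 differences, 1 transition and 3 transversions, so the answer is 3.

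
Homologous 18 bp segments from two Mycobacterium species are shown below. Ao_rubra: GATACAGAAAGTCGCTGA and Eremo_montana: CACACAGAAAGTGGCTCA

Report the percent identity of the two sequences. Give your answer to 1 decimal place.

77.8%

Differing sites — 1:G/C; 3:T/C; 13:C/G; 17:G/C.
14 of the 18 sites match, so the percent identity is 14/18 × 100 = 77.8%.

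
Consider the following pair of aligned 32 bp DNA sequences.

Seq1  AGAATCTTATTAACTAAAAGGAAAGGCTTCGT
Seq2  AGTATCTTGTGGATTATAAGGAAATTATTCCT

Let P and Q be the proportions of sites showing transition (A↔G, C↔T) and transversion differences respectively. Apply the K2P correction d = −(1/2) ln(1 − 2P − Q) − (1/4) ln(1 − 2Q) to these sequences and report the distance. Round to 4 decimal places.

The sequences differ at positions 3 (A/T, transversion), 9 (A/G, transition), 11 (T/G, transversion), 12 (A/G, transition), 14 (C/T, transition), 17 (A/T, transversion), 25 (G/T, transversion), 26 (G/T, transversion), 27 (C/A, transversion), 31 (G/C, transversion).
Of the 10 differences, 3 transitions and 7 transversions over 32 sites: P = 3/32 = 0.093750, Q = 7/32 = 0.218750.
d = −0.5·ln(0.593750) − 0.25·ln(0.562500) = −0.5·(-0.521297) − 0.25·(-0.575364) = 0.4045.

0.4045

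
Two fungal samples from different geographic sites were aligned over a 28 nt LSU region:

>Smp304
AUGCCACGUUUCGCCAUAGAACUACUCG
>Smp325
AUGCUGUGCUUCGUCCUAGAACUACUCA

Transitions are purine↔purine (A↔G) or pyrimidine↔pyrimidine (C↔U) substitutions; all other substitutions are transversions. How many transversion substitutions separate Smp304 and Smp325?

1

Differing sites — 5:C/U (Ti); 6:A/G (Ti); 7:C/U (Ti); 9:U/C (Ti); 14:C/U (Ti); 16:A/C (Tv); 28:G/A (Ti).
Of the 7 differences, 6 transitions and 1 transversion, so the answer is 1.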